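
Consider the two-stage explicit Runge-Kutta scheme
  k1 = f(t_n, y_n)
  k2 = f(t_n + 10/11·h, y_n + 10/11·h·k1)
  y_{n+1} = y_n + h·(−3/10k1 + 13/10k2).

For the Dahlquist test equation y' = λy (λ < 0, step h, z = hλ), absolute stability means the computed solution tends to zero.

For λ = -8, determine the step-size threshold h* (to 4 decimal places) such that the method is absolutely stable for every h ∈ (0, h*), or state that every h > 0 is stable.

(-0.8462,0); λ=-8 ⇒ h* = (11/13)/8 = 0.1058.

Set f=λy, z=hλ:
  k1=λy_n ⇒ h·k1=z·y_n;  k2=λ(1+10/11z)y_n ⇒ h·k2=z(1+10/11z)y_n
  y_{n+1}/y_n = 1 − 3/10z + 13/10z(1+10/11z) = 1 + z + 13/11z²
  so R(z) = 1 + z + 13/11z².

Boundary: |R(x)|=1, x<0.
x=-1.17: |R|=1.4478
R=1: x+13/11x²=0 ⇒ x=−11/13=-0.8462; min R=1−1/(4·13/11)=0.7885>−1
Confirm numerically:
  x=-0.670: |R|=0.86052 <1
  x=-0.629: |R|=0.83858 <1
  x=-0.532: |R|=0.80248 <1
  x=-1.148: |R|=1.40952 >1
  x=-1.131: |R|=1.38074 >1
  x=-1.084: |R|=1.30470 >1
So |R|<1 on (-0.8462, 0).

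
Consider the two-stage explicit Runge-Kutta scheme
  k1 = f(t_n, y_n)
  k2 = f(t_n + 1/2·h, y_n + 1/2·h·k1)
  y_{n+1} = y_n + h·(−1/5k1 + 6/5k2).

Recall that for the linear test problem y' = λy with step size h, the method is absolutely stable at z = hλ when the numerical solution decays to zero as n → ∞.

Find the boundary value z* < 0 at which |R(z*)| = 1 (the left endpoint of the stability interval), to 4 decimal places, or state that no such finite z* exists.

Test eqn y'=λy, z=hλ:
  k1=λy_n ⇒ h·k1=z·y_n;  k2=λ(1+1/2z)y_n ⇒ h·k2=z(1+1/2z)y_n
  y_{n+1}/y_n = 1 − 1/5z + 6/5z(1+1/2z) = 1 + z + 3/5z²
  R(z) = 1 + z + 3/5z².

Find x<0 with |R(x)|<1.
x=-1.37: |R|=0.7561
R=1: x+3/5x²=0 ⇒ x=−5/3=-1.6667; min R=1−1/(4·3/5)=0.5833>−1
Confirm numerically:
  x=-1.073: |R|=0.61780 <1
  x=-0.941: |R|=0.59029 <1
  x=-0.769: |R|=0.58582 <1
  x=-2.104: |R|=1.55209 >1
  x=-1.785: |R|=1.12673 >1
Interval (-1.6667, 0).

left endpoint -1.6667.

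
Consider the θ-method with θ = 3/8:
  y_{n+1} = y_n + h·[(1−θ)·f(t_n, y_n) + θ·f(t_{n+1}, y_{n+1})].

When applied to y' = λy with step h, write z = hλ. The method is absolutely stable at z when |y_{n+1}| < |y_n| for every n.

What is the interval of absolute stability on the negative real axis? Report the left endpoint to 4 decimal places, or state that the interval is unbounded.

(-8.0000, 0).

With y'=λy (z=hλ):
  y_{n+1} = y_n + z·[5/8·y_n + 3/8·y_{n+1}] ⇒ (1 − 3/8z)y_{n+1} = (1 + 5/8z)y_n
  Hence R(z) = (1 + 5/8z)/(1 − 3/8z).

Boundary: |R(x)|=1, x<0.
x=-1.42: |R|=0.0734
R=−1: 1+5/8x = −1+3/8x ⇒ -1/4x=2 ⇒ x=2/(-1/4)=-8.0000
Confirm numerically:
  x=-7.810: |R|=0.98791 <1
  x=-6.813: |R|=0.91652 <1
  x=-6.710: |R|=0.90828 <1
  x=-5.179: |R|=0.76029 <1
  x=-8.436: |R|=1.02618 >1
  x=-8.347: |R|=1.02100 >1
Interval (-8.0000, 0).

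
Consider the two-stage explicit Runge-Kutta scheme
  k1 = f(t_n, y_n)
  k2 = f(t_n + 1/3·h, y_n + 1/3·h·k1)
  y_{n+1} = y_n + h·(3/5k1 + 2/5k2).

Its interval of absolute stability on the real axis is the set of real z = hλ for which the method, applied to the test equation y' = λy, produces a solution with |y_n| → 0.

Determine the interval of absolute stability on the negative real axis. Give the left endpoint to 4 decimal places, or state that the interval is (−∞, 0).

Set f=λy, z=hλ:
  k1=λy_n ⇒ h·k1=z·y_n;  k2=λ(1+1/3z)y_n ⇒ h·k2=z(1+1/3z)y_n
  y_{n+1}/y_n = 1 + 3/5z + 2/5z(1+1/3z) = 1 + z + 2/15z²
  so R(z) = 1 + z + 2/15z².

Need |R(x)|<1, x<0.
x=-1.33: |R|=0.0941
R=1: x+2/15x²=0 ⇒ x=−15/2=-7.5000; min R=1−1/(4·2/15)=-0.8750>−1
Confirm numerically:
  x=-6.169: |R|=0.09479 <1
  x=-3.973: |R|=0.86837 <1
  x=-3.333: |R|=0.85181 <1
  x=-3.094: |R|=0.81762 <1
  x=-8.032: |R|=1.56974 >1
  x=-7.851: |R|=1.36743 >1
So |R|<1 on (-7.5000, 0).

(-7.5000, 0).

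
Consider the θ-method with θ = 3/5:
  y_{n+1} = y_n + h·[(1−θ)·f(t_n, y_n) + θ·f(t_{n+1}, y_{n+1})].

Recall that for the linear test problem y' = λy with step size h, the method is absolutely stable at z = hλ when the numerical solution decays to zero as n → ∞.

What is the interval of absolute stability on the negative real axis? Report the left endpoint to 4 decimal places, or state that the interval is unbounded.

Set f=λy, z=hλ:
  y_{n+1} = y_n + z·[2/5·y_n + 3/5·y_{n+1}] ⇒ (1 − 3/5z)y_{n+1} = (1 + 2/5z)y_n
  R(z) = (1 + 2/5z)/(1 − 3/5z).

Boundary: |R(x)|=1, x<0.
x=-1.47: |R|=0.2189
x=-2: |R|=0.0909
x=-10: |R|=0.4286
x=-100: |R|=0.6393
θ=3/5≥1/2 ⇒ |1+2/5x|<|1−3/5x| ∀x<0 ⇒ interval (−∞,0).

unbounded; (−∞, 0).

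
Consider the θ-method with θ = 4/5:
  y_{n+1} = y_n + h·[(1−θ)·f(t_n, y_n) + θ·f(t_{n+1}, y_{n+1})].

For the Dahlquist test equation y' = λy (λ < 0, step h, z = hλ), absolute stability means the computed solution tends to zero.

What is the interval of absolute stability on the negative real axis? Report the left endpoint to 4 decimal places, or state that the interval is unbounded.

(−∞, 0) — no finite endpoint.

With y'=λy (z=hλ):
  y_{n+1} = y_n + z·[1/5·y_n + 4/5·y_{n+1}] ⇒ (1 − 4/5z)y_{n+1} = (1 + 1/5z)y_n
  so R(z) = (1 + 1/5z)/(1 − 4/5z).

Find x<0 with |R(x)|<1.
x=-1.65: |R|=0.2888
x=-2: |R|=0.2308
x=-10: |R|=0.1111
x=-100: |R|=0.2346
θ=4/5≥1/2 ⇒ |1+1/5x|<|1−4/5x| ∀x<0 ⇒ interval (−∞,0).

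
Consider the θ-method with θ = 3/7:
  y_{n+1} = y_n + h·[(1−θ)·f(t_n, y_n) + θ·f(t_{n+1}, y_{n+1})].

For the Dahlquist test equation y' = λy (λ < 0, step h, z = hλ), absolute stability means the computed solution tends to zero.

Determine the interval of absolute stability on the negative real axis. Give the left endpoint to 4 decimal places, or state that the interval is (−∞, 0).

z∈(-14.0000,0).

Test eqn y'=λy, z=hλ:
  y_{n+1} = y_n + z·[4/7·y_n + 3/7·y_{n+1}] ⇒ (1 − 3/7z)y_{n+1} = (1 + 4/7z)y_n
  ⇒ R(z) = (1 + 4/7z)/(1 − 3/7z).

Solve |R(x)|<1 on ℝ⁻.
x=-0.34: |R|=0.7032
R=−1: 1+4/7x = −1+3/7x ⇒ -1/7x=2 ⇒ x=2/(-1/7)=-14.0000
Confirm numerically:
  x=-12.609: |R|=0.96897 <1
  x=-11.183: |R|=0.93053 <1
  x=-10.626: |R|=0.91322 <1
  x=-14.497: |R|=1.00984 >1
  x=-14.102: |R|=1.00207 >1
  x=-14.038: |R|=1.00077 >1
So |R|<1 on (-14.0000, 0).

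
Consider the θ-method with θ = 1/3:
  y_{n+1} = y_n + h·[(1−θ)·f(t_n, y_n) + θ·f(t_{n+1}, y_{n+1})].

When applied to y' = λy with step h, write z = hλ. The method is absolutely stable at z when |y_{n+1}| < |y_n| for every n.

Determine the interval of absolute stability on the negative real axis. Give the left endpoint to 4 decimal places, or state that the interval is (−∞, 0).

With y'=λy (z=hλ):
  y_{n+1} = y_n + z·[2/3·y_n + 1/3·y_{n+1}] ⇒ (1 − 1/3z)y_{n+1} = (1 + 2/3z)y_n
  so R(z) = (1 + 2/3z)/(1 − 1/3z).

Need |R(x)|<1, x<0.
x=-1.36: |R|=0.0642
R=−1: 1+2/3x = −1+1/3x ⇒ -1/3x=2 ⇒ x=2/(-1/3)=-6.0000
Confirm numerically:
  x=-5.754: |R|=0.97190 <1
  x=-5.335: |R|=0.92022 <1
  x=-4.250: |R|=0.75862 <1
  x=-6.311: |R|=1.03340 >1
  x=-6.181: |R|=1.01971 >1
  x=-6.119: |R|=1.01305 >1
Stable set (-6.0000, 0).

z∈(-6.0000,0).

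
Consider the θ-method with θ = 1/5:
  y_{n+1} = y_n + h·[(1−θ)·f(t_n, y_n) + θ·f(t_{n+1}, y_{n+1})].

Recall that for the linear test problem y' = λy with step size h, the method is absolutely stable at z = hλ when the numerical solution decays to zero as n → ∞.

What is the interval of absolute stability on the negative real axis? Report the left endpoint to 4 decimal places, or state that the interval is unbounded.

z∈(-3.3333,0).

Test eqn y'=λy, z=hλ:
  y_{n+1} = y_n + z·[4/5·y_n + 1/5·y_{n+1}] ⇒ (1 − 1/5z)y_{n+1} = (1 + 4/5z)y_n
  Hence R(z) = (1 + 4/5z)/(1 − 1/5z).

Need |R(x)|<1, x<0.
x=-1.06: |R|=0.1254
R=−1: 1+4/5x = −1+1/5x ⇒ -3/5x=2 ⇒ x=2/(-3/5)=-3.3333
Confirm numerically:
  x=-2.798: |R|=0.79405 <1
  x=-2.381: |R|=0.61293 <1
  x=-1.631: |R|=0.22983 <1
  x=-3.870: |R|=1.18151 >1
  x=-3.829: |R|=1.16842 >1
  x=-3.600: |R|=1.09302 >1
Stable set (-3.3333, 0).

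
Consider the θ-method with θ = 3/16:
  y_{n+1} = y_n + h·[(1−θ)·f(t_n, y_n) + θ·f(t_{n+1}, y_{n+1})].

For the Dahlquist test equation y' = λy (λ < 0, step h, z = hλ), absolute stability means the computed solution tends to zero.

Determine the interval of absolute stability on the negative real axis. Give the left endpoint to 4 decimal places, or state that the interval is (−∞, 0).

z∈(-3.2000,0).

On y'=λy, z=hλ:
  y_{n+1} = y_n + z·[13/16·y_n + 3/16·y_{n+1}] ⇒ (1 − 3/16z)y_{n+1} = (1 + 13/16z)y_n
  R(z) = (1 + 13/16z)/(1 − 3/16z).

Boundary: |R(x)|=1, x<0.
x=-0.73: |R|=0.3579
R=−1: 1+13/16x = −1+3/16x ⇒ -5/8x=2 ⇒ x=2/(-5/8)=-3.2000
Confirm numerically:
  x=-3.135: |R|=0.97441 <1
  x=-2.066: |R|=0.48914 <1
  x=-1.360: |R|=0.08367 <1
  x=-3.532: |R|=1.12483 >1
  x=-3.482: |R|=1.10663 >1
  x=-3.348: |R|=1.05683 >1
So |R|<1 on (-3.2000, 0).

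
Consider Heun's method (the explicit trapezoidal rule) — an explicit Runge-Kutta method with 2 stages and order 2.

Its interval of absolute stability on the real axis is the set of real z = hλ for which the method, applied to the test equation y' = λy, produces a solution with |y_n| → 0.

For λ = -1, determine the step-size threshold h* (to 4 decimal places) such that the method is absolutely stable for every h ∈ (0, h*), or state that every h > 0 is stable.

Set f=λy, z=hλ:
  order 2, 2-stage ⇒ R(z)=1+z+z^2/2
  (e.g. R(-0.98)=0.50020, |R|=0.50020)

Need |R(x)|<1, x<0.
x=-0.98: |R|=0.5002
|R(-2.18)|=1.1962 |R(-1.92)|=0.9232 |R(-1.16)|=0.5128
Bisect:
  x_lo=-2.4166 |R|=1.5033  x_hi=-0.3241 |R|=0.7285
  mid=-1.37031 |R|=0.56856 →hi
  mid=-1.89343 |R|=0.89911 →hi
  mid=-2.15500 |R|=1.16701 →lo
  mid=-2.02422 |R|=1.02451 →lo
  mid=-1.95882 |R|=0.95967 →hi
  mid=-1.99152 |R|=0.99156 →hi
  mid=-2.00787 |R|=1.00790 →lo
  mid=-1.99969 |R|=0.99969 →hi
  mid=-2.00378 |R|=1.00379 →lo
  ...
  [-2.00008,-1.99995] ⇒ x*=-2.0000
Stable set (-2.0000, 0).

(-2.0000,0); λ=-1 ⇒ h* = 2.0000.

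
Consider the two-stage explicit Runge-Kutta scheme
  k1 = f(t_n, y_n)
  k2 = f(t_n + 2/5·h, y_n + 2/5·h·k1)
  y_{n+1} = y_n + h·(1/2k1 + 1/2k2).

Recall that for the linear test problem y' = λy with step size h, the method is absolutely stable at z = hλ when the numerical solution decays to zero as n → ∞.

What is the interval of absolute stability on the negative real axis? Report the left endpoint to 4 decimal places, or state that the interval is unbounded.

(-5.0000, 0).

Test eqn y'=λy, z=hλ:
  k1=λy_n ⇒ h·k1=z·y_n;  k2=λ(1+2/5z)y_n ⇒ h·k2=z(1+2/5z)y_n
  y_{n+1}/y_n = 1 + 1/2z + 1/2z(1+2/5z) = 1 + z + 1/5z²
  so R(z) = 1 + z + 1/5z².

Solve |R(x)|<1 on ℝ⁻.
x=-1.3: |R|=0.0380
R=1: x+1/5x²=0 ⇒ x=−5=-5.0000; min R=1−1/(4·1/5)=-0.2500>−1
Confirm numerically:
  x=-3.889: |R|=0.13586 <1
  x=-3.719: |R|=0.04719 <1
  x=-3.149: |R|=0.16576 <1
  x=-2.976: |R|=0.20468 <1
  x=-5.507: |R|=1.55841 >1
  x=-5.433: |R|=1.47050 >1
So |R|<1 on (-5.0000, 0).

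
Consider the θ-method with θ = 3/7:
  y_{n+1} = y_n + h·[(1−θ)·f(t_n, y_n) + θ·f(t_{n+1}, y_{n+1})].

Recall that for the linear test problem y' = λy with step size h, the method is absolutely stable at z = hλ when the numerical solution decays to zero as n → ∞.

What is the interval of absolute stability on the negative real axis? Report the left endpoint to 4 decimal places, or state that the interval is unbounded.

On y'=λy, z=hλ:
  y_{n+1} = y_n + z·[4/7·y_n + 3/7·y_{n+1}] ⇒ (1 − 3/7z)y_{n+1} = (1 + 4/7z)y_n
  Hence R(z) = (1 + 4/7z)/(1 − 3/7z).

Solve |R(x)|<1 on ℝ⁻.
x=-0.88: |R|=0.3610
R=−1: 1+4/7x = −1+3/7x ⇒ -1/7x=2 ⇒ x=2/(-1/7)=-14.0000
Confirm numerically:
  x=-11.122: |R|=0.92870 <1
  x=-6.993: |R|=0.74956 <1
  x=-6.815: |R|=0.73820 <1
  x=-14.471: |R|=1.00934 >1
  x=-14.082: |R|=1.00167 >1
  x=-14.038: |R|=1.00077 >1
So |R|<1 on (-14.0000, 0).

z∈(-14.0000,0).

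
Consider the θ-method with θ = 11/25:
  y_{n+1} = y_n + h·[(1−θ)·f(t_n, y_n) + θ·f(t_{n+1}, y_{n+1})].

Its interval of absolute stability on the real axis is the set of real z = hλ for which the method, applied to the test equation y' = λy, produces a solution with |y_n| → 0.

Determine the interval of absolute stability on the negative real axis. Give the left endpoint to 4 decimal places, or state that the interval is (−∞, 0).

(-16.6667, 0).

With y'=λy (z=hλ):
  y_{n+1} = y_n + z·[14/25·y_n + 11/25·y_{n+1}] ⇒ (1 − 11/25z)y_{n+1} = (1 + 14/25z)y_n
  R(z) = (1 + 14/25z)/(1 − 11/25z).

Find x<0 with |R(x)|<1.
x=-1.03: |R|=0.2912
R=−1: 1+14/25x = −1+11/25x ⇒ -3/25x=2 ⇒ x=2/(-3/25)=-16.6667
Confirm numerically:
  x=-14.536: |R|=0.96543 <1
  x=-11.198: |R|=0.88928 <1
  x=-6.773: |R|=0.70171 <1
  x=-6.678: |R|=0.69565 <1
  x=-16.941: |R|=1.00389 >1
  x=-16.872: |R|=1.00293 >1
So |R|<1 on (-16.6667, 0).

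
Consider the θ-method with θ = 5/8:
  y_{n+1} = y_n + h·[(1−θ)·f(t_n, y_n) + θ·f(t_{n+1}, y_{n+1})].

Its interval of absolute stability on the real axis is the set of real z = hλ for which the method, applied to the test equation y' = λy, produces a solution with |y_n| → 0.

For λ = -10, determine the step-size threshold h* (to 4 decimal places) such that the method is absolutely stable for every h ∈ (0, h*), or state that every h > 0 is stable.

Set f=λy, z=hλ:
  y_{n+1} = y_n + z·[3/8·y_n + 5/8·y_{n+1}] ⇒ (1 − 5/8z)y_{n+1} = (1 + 3/8z)y_n
  ⇒ R(z) = (1 + 3/8z)/(1 − 5/8z).

Find x<0 with |R(x)|<1.
x=-1.65: |R|=0.1877
x=-2: |R|=0.1111
x=-10: |R|=0.3793
x=-100: |R|=0.5748
θ=5/8≥1/2 ⇒ |1+3/8x|<|1−5/8x| ∀x<0 ⇒ stable on all of ℝ⁻.

interval (−∞, 0). Any h>0 works for λ=-10.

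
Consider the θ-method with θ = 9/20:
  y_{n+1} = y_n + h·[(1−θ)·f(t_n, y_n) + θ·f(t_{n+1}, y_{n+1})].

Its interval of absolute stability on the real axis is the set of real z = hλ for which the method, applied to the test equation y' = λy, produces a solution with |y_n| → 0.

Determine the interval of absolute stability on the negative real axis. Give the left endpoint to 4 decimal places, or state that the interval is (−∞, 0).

z∈(-20.0000,0).

With y'=λy (z=hλ):
  y_{n+1} = y_n + z·[11/20·y_n + 9/20·y_{n+1}] ⇒ (1 − 9/20z)y_{n+1} = (1 + 11/20z)y_n
  R(z) = (1 + 11/20z)/(1 − 9/20z).

Boundary: |R(x)|=1, x<0.
x=-0.66: |R|=0.4911
R=−1: 1+11/20x = −1+9/20x ⇒ -1/10x=2 ⇒ x=2/(-1/10)=-20.0000
Confirm numerically:
  x=-18.650: |R|=0.98563 <1
  x=-13.943: |R|=0.91673 <1
  x=-11.627: |R|=0.86565 <1
  x=-20.502: |R|=1.00491 >1
  x=-20.181: |R|=1.00180 >1
So |R|<1 on (-20.0000, 0).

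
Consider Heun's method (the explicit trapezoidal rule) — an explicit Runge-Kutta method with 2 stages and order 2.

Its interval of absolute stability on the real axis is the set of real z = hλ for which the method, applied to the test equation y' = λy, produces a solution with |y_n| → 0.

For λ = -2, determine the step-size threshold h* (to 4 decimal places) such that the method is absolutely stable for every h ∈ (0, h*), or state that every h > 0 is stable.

Test eqn y'=λy, z=hλ:
  order 2, 2-stage ⇒ R(z)=1+z+z^2/2
  (e.g. R(-1.71)=0.75205, |R|=0.75205)

Need |R(x)|<1, x<0.
x=-1.71: |R|=0.7520
|R(-0.99)|=0.5000 |R(-0.95)|=0.5012 |R(-0.65)|=0.5613
Bisect:
  x_lo=-2.6806 |R|=1.9123  x_hi=-0.0506 |R|=0.9507
  mid=-1.36563 |R|=0.56684 →hi
  mid=-2.02314 |R|=1.02340 →lo
  mid=-1.69438 |R|=0.74108 →hi
  mid=-1.85876 |R|=0.86873 →hi
  mid=-1.94095 |R|=0.94269 →hi
  mid=-1.98204 |R|=0.98220 →hi
  mid=-2.00259 |R|=1.00259 →lo
  mid=-1.99232 |R|=0.99234 →hi
  mid=-1.99745 |R|=0.99746 →hi
  ...
  [-2.00002,-1.99986] ⇒ x*=-2.0000
So |R|<1 on (-2.0000, 0).

(-2.0000,0); λ=-2 ⇒ h* = 1.0000.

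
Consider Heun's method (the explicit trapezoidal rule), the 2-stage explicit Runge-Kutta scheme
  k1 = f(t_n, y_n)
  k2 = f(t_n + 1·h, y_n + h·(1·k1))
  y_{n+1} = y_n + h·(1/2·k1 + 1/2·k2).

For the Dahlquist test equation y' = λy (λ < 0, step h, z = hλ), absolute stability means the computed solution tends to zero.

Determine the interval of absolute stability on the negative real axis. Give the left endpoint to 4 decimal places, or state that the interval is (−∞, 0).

(-2.0000, 0).

Test eqn y'=λy, z=hλ:
  order 2, 2-stage ⇒ R(z)=1+z+z^2/2
  (e.g. R(-0.77)=0.52645, |R|=0.52645)

Need |R(x)|<1, x<0.
x=-0.77: |R|=0.5264
|R(-1.7)|=0.7450 |R(-1.3)|=0.5450 |R(-1.1)|=0.5050
Bisect:
  x_lo=-2.5705 |R|=1.7333  x_hi=-0.2023 |R|=0.8182
  mid=-1.38638 |R|=0.57465 →hi
  mid=-1.97845 |R|=0.97868 →hi
  mid=-2.27448 |R|=1.31215 →lo
  mid=-2.12646 |R|=1.13446 →lo
  mid=-2.05246 |R|=1.05383 →lo
  mid=-2.01545 |R|=1.01557 →lo
  mid=-1.99695 |R|=0.99695 →hi
  mid=-2.00620 |R|=1.00622 →lo
  mid=-2.00158 |R|=1.00158 →lo
  ...
  [-2.00013,-1.99999] ⇒ x*=-2.0000
Interval (-2.0000, 0).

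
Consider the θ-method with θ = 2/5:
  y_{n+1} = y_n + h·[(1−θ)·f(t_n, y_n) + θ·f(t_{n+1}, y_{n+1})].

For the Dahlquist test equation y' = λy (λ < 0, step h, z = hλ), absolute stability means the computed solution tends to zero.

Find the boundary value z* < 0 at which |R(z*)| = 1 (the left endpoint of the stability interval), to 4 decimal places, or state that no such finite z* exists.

left endpoint -10.0000.

Set f=λy, z=hλ:
  y_{n+1} = y_n + z·[3/5·y_n + 2/5·y_{n+1}] ⇒ (1 − 2/5z)y_{n+1} = (1 + 3/5z)y_n
  so R(z) = (1 + 3/5z)/(1 − 2/5z).

Find x<0 with |R(x)|<1.
x=-1.2: |R|=0.1892
R=−1: 1+3/5x = −1+2/5x ⇒ -1/5x=2 ⇒ x=2/(-1/5)=-10.0000
Confirm numerically:
  x=-9.791: |R|=0.99150 <1
  x=-8.112: |R|=0.91104 <1
  x=-8.102: |R|=0.91049 <1
  x=-7.538: |R|=0.87737 <1
  x=-10.470: |R|=1.01812 >1
  x=-10.407: |R|=1.01577 >1
  x=-10.067: |R|=1.00267 >1
Stable set (-10.0000, 0).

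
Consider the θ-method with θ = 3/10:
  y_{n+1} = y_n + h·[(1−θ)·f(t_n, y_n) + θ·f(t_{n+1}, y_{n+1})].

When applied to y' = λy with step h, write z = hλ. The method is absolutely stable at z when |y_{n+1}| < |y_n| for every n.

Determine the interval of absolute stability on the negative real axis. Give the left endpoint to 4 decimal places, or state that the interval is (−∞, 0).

(-5.0000, 0).

Set f=λy, z=hλ:
  y_{n+1} = y_n + z·[7/10·y_n + 3/10·y_{n+1}] ⇒ (1 − 3/10z)y_{n+1} = (1 + 7/10z)y_n
  Hence R(z) = (1 + 7/10z)/(1 − 3/10z).

Boundary: |R(x)|=1, x<0.
x=-0.62: |R|=0.4772
R=−1: 1+7/10x = −1+3/10x ⇒ -2/5x=2 ⇒ x=2/(-2/5)=-5.0000
Confirm numerically:
  x=-4.939: |R|=0.99017 <1
  x=-4.766: |R|=0.96148 <1
  x=-4.429: |R|=0.90192 <1
  x=-2.528: |R|=0.43767 <1
  x=-5.357: |R|=1.05477 >1
  x=-5.205: |R|=1.03201 >1
  x=-5.178: |R|=1.02788 >1
Interval (-5.0000, 0).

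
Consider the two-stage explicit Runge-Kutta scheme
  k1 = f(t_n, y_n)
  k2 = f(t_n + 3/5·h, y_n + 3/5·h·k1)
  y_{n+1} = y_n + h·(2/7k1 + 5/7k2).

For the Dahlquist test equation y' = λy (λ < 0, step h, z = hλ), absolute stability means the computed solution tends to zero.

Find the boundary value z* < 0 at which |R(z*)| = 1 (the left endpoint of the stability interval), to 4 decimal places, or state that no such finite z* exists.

On y'=λy, z=hλ:
  k1=λy_n ⇒ h·k1=z·y_n;  k2=λ(1+3/5z)y_n ⇒ h·k2=z(1+3/5z)y_n
  y_{n+1}/y_n = 1 + 2/7z + 5/7z(1+3/5z) = 1 + z + 3/7z²
  R(z) = 1 + z + 3/7z².

Solve |R(x)|<1 on ℝ⁻.
x=-1.55: |R|=0.4796
R=1: x+3/7x²=0 ⇒ x=−7/3=-2.3333; min R=1−1/(4·3/7)=0.4167>−1
Confirm numerically:
  x=-1.794: |R|=0.58533 <1
  x=-1.132: |R|=0.41718 <1
  x=-1.060: |R|=0.42154 <1
  x=-2.722: |R|=1.45341 >1
  x=-2.427: |R|=1.09743 >1
So |R|<1 on (-2.3333, 0).

left endpoint -2.3333.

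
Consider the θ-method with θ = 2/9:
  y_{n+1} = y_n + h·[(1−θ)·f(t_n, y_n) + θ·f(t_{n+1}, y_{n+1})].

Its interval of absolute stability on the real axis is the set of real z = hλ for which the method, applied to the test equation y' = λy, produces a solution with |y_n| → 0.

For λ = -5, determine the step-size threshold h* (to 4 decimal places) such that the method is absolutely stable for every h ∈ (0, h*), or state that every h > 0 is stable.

With y'=λy (z=hλ):
  y_{n+1} = y_n + z·[7/9·y_n + 2/9·y_{n+1}] ⇒ (1 − 2/9z)y_{n+1} = (1 + 7/9z)y_n
  ⇒ R(z) = (1 + 7/9z)/(1 − 2/9z).

Boundary: |R(x)|=1, x<0.
x=-1.6: |R|=0.1803
R=−1: 1+7/9x = −1+2/9x ⇒ -5/9x=2 ⇒ x=2/(-5/9)=-3.6000
Confirm numerically:
  x=-2.358: |R|=0.54724 <1
  x=-2.351: |R|=0.54423 <1
  x=-2.003: |R|=0.38605 <1
  x=-1.926: |R|=0.34874 <1
  x=-4.034: |R|=1.12714 >1
  x=-3.880: |R|=1.08353 >1
  x=-3.718: |R|=1.03590 >1
Stable set (-3.6000, 0).

(-3.6000,0); λ=-5 ⇒ h* = (18/5)/5 = 0.7200.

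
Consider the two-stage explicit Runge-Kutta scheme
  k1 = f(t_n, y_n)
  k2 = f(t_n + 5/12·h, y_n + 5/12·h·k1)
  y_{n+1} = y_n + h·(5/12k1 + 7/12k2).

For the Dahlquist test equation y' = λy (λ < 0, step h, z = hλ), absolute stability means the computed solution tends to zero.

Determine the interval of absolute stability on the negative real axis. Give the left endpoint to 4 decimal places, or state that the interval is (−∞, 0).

z∈(-4.1143,0).

Test eqn y'=λy, z=hλ:
  k1=λy_n ⇒ h·k1=z·y_n;  k2=λ(1+5/12z)y_n ⇒ h·k2=z(1+5/12z)y_n
  y_{n+1}/y_n = 1 + 5/12z + 7/12z(1+5/12z) = 1 + z + 35/144z²
  R(z) = 1 + z + 35/144z².

Solve |R(x)|<1 on ℝ⁻.
x=-0.42: |R|=0.6229
R=1: x+35/144x²=0 ⇒ x=−144/35=-4.1143; min R=1−1/(4·35/144)=-0.0286>−1
Confirm numerically:
  x=-3.999: |R|=0.88794 <1
  x=-3.857: |R|=0.75880 <1
  x=-3.727: |R|=0.64917 <1
  x=-1.944: |R|=0.02546 <1
  x=-4.588: |R|=1.52826 >1
  x=-4.176: |R|=1.06264 >1
So |R|<1 on (-4.1143, 0).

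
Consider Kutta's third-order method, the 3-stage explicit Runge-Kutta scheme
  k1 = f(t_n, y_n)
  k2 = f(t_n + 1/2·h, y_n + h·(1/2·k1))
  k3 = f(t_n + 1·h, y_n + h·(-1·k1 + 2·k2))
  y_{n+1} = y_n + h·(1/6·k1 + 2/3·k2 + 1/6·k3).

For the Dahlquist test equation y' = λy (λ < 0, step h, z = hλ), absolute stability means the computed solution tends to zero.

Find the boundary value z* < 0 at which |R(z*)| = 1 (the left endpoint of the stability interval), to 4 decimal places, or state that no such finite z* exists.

Set f=λy, z=hλ:
  order 3, 3-stage ⇒ R(z)=1+z+z^2/2+z^3/6
  (e.g. R(-0.52)=0.59177, |R|=0.59177)

Boundary: |R(x)|=1, x<0.
x=-0.52: |R|=0.5918
|R(-1.37)|=0.1399 |R(-1.01)|=0.3283 |R(-0.77)|=0.4504
Bisect:
  x_lo=-3.2435 |R|=2.6705  x_hi=-0.0970 |R|=0.9075
  mid=-1.67028 |R|=0.05200 →hi
  mid=-2.45690 |R|=0.91051 →hi
  mid=-2.85022 |R|=1.64742 →lo
  mid=-2.65356 |R|=1.24699 →lo
  mid=-2.55523 |R|=1.07123 →lo
  mid=-2.50607 |R|=0.98905 →hi
  mid=-2.53065 |R|=1.02968 →lo
  mid=-2.51836 |R|=1.00925 →lo
  mid=-2.51221 |R|=0.99913 →hi
  ...
  [-2.51279,-2.51260] ⇒ x*=-2.5127
Stable set (-2.5127, 0).

left endpoint -2.5127.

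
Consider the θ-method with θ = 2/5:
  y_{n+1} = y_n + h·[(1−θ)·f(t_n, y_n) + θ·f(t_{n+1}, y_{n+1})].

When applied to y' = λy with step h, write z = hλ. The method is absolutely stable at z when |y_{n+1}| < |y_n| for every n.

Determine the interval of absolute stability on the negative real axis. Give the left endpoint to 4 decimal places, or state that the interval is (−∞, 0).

On y'=λy, z=hλ:
  y_{n+1} = y_n + z·[3/5·y_n + 2/5·y_{n+1}] ⇒ (1 − 2/5z)y_{n+1} = (1 + 3/5z)y_n
  R(z) = (1 + 3/5z)/(1 − 2/5z).

Need |R(x)|<1, x<0.
x=-0.86: |R|=0.3601
R=−1: 1+3/5x = −1+2/5x ⇒ -1/5x=2 ⇒ x=2/(-1/5)=-10.0000
Confirm numerically:
  x=-9.438: |R|=0.97646 <1
  x=-8.115: |R|=0.91121 <1
  x=-5.742: |R|=0.74169 <1
  x=-10.419: |R|=1.01622 >1
  x=-10.094: |R|=1.00373 >1
Interval (-10.0000, 0).

z∈(-10.0000,0).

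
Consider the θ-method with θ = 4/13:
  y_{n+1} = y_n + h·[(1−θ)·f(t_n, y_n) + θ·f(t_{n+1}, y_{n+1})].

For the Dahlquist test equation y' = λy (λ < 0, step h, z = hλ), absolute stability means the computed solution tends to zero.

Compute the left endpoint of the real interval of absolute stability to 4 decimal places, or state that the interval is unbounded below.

z* = -5.2000.

With y'=λy (z=hλ):
  y_{n+1} = y_n + z·[9/13·y_n + 4/13·y_{n+1}] ⇒ (1 − 4/13z)y_{n+1} = (1 + 9/13z)y_n
  R(z) = (1 + 9/13z)/(1 − 4/13z).

Solve |R(x)|<1 on ℝ⁻.
x=-0.79: |R|=0.3645
R=−1: 1+9/13x = −1+4/13x ⇒ -5/13x=2 ⇒ x=2/(-5/13)=-5.2000
Confirm numerically:
  x=-4.417: |R|=0.87234 <1
  x=-3.501: |R|=0.68542 <1
  x=-2.271: |R|=0.33685 <1
  x=-5.679: |R|=1.06706 >1
  x=-5.407: |R|=1.02989 >1
So |R|<1 on (-5.2000, 0).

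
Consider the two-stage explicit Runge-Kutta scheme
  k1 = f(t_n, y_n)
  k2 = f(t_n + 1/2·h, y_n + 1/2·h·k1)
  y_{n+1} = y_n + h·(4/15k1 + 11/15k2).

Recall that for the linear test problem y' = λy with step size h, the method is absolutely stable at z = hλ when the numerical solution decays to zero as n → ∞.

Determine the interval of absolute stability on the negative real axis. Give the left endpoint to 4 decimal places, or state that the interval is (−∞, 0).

On y'=λy, z=hλ:
  k1=λy_n ⇒ h·k1=z·y_n;  k2=λ(1+1/2z)y_n ⇒ h·k2=z(1+1/2z)y_n
  y_{n+1}/y_n = 1 + 4/15z + 11/15z(1+1/2z) = 1 + z + 11/30z²
  ⇒ R(z) = 1 + z + 11/30z².

Solve |R(x)|<1 on ℝ⁻.
x=-1.43: |R|=0.3198
R=1: x+11/30x²=0 ⇒ x=−30/11=-2.7273; min R=1−1/(4·11/30)=0.3182>−1
Confirm numerically:
  x=-2.144: |R|=0.54147 <1
  x=-1.349: |R|=0.31826 <1
  x=-1.125: |R|=0.33906 <1
  x=-3.202: |R|=1.55736 >1
  x=-2.806: |R|=1.08100 >1
So |R|<1 on (-2.7273, 0).

(-2.7273, 0).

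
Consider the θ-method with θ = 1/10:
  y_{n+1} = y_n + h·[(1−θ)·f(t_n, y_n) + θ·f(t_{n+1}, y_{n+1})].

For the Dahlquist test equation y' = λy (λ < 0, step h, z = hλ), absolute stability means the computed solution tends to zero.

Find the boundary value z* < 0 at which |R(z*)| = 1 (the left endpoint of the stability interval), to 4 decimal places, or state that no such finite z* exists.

Set f=λy, z=hλ:
  y_{n+1} = y_n + z·[9/10·y_n + 1/10·y_{n+1}] ⇒ (1 − 1/10z)y_{n+1} = (1 + 9/10z)y_n
  so R(z) = (1 + 9/10z)/(1 − 1/10z).

Find x<0 with |R(x)|<1.
x=-1.03: |R|=0.0662
R=−1: 1+9/10x = −1+1/10x ⇒ -4/5x=2 ⇒ x=2/(-4/5)=-2.5000
Confirm numerically:
  x=-2.251: |R|=0.83740 <1
  x=-2.125: |R|=0.75258 <1
  x=-1.391: |R|=0.22114 <1
  x=-1.253: |R|=0.11348 <1
  x=-3.070: |R|=1.34889 >1
  x=-3.028: |R|=1.32422 >1
  x=-2.728: |R|=1.14331 >1
Stable set (-2.5000, 0).

left endpoint -2.5000.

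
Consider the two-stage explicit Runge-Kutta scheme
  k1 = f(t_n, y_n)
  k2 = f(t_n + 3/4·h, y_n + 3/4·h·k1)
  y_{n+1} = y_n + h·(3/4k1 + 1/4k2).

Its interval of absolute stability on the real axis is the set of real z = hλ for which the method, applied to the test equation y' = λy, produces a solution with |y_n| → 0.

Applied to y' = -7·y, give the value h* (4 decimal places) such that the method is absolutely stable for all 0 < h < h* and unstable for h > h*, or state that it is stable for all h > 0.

On y'=λy, z=hλ:
  k1=λy_n ⇒ h·k1=z·y_n;  k2=λ(1+3/4z)y_n ⇒ h·k2=z(1+3/4z)y_n
  y_{n+1}/y_n = 1 + 3/4z + 1/4z(1+3/4z) = 1 + z + 3/16z²
  so R(z) = 1 + z + 3/16z².

Need |R(x)|<1, x<0.
x=-0.42: |R|=0.6131
R=1: x+3/16x²=0 ⇒ x=−16/3=-5.3333; min R=1−1/(4·3/16)=-0.3333>−1
Confirm numerically:
  x=-4.970: |R|=0.66142 <1
  x=-3.456: |R|=0.21651 <1
  x=-3.317: |R|=0.25403 <1
  x=-5.925: |R|=1.65730 >1
  x=-5.748: |R|=1.44691 >1
  x=-5.564: |R|=1.24064 >1
Stable set (-5.3333, 0).

(-5.3333,0); λ=-7 ⇒ h* = (16/3)/7 = 0.7619.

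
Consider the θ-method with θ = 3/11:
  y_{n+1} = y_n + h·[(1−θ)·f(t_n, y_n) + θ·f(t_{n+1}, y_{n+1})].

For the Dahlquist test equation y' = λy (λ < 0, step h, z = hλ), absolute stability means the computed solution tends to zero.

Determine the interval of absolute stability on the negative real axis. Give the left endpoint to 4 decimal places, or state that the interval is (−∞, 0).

(-4.4000, 0).

Test eqn y'=λy, z=hλ:
  y_{n+1} = y_n + z·[8/11·y_n + 3/11·y_{n+1}] ⇒ (1 − 3/11z)y_{n+1} = (1 + 8/11z)y_n
  Hence R(z) = (1 + 8/11z)/(1 − 3/11z).

Solve |R(x)|<1 on ℝ⁻.
x=-0.32: |R|=0.7057
R=−1: 1+8/11x = −1+3/11x ⇒ -5/11x=2 ⇒ x=2/(-5/11)=-4.4000
Confirm numerically:
  x=-3.887: |R|=0.88681 <1
  x=-3.831: |R|=0.87352 <1
  x=-3.307: |R|=0.73878 <1
  x=-2.727: |R|=0.56389 <1
  x=-4.666: |R|=1.05320 >1
  x=-4.621: |R|=1.04444 >1
  x=-4.596: |R|=1.03954 >1
So |R|<1 on (-4.4000, 0).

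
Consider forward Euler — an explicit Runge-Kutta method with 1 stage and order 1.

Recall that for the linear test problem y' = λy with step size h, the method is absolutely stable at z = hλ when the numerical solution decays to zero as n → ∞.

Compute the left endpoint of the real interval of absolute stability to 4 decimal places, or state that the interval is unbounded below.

z* = -2.0000.

Test eqn y'=λy, z=hλ:
  order 1, 1-stage ⇒ R(z)=1+z
  (e.g. R(-1.22)=-0.22000, |R|=0.22000)

Need |R(x)|<1, x<0.
x=-1.22: |R|=0.2200
|R(-2.1)|=1.1000 |R(-1.56)|=0.5600 |R(-0.88)|=0.1200
Bisect:
  x_lo=-2.5871 |R|=1.5871  x_hi=-0.0702 |R|=0.9298
  mid=-1.32868 |R|=0.32868 →hi
  mid=-1.95792 |R|=0.95792 →hi
  mid=-2.27253 |R|=1.27253 →lo
  mid=-2.11522 |R|=1.11522 →lo
  mid=-2.03657 |R|=1.03657 →lo
  mid=-1.99724 |R|=0.99724 →hi
  mid=-2.01691 |R|=1.01691 →lo
  mid=-2.00707 |R|=1.00707 →lo
  ...
  [-2.00001,-1.99985] ⇒ x*=-2.0000
Stable set (-2.0000, 0).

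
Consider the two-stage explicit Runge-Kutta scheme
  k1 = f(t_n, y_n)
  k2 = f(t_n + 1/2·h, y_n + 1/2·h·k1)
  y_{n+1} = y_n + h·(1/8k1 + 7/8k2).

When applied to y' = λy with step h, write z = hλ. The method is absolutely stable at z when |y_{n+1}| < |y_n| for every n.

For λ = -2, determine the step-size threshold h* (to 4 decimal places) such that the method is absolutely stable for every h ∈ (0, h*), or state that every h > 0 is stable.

(-2.2857,0); λ=-2 ⇒ h* = (16/7)/2 = 1.1429.

Test eqn y'=λy, z=hλ:
  k1=λy_n ⇒ h·k1=z·y_n;  k2=λ(1+1/2z)y_n ⇒ h·k2=z(1+1/2z)y_n
  y_{n+1}/y_n = 1 + 1/8z + 7/8z(1+1/2z) = 1 + z + 7/16z²
  Hence R(z) = 1 + z + 7/16z².

Solve |R(x)|<1 on ℝ⁻.
x=-0.42: |R|=0.6572
R=1: x+7/16x²=0 ⇒ x=−16/7=-2.2857; min R=1−1/(4·7/16)=0.4286>−1
Confirm numerically:
  x=-1.679: |R|=0.55433 <1
  x=-1.650: |R|=0.54109 <1
  x=-1.444: |R|=0.46825 <1
  x=-2.765: |R|=1.57979 >1
  x=-2.732: |R|=1.53342 >1
  x=-2.589: |R|=1.34353 >1
So |R|<1 on (-2.2857, 0).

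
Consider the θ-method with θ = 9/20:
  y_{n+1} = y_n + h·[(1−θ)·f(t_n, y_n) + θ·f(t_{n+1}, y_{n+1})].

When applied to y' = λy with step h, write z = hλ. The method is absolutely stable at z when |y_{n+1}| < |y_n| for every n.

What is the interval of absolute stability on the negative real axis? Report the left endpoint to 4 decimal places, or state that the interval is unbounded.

Set f=λy, z=hλ:
  y_{n+1} = y_n + z·[11/20·y_n + 9/20·y_{n+1}] ⇒ (1 − 9/20z)y_{n+1} = (1 + 11/20z)y_n
  so R(z) = (1 + 11/20z)/(1 − 9/20z).

Solve |R(x)|<1 on ℝ⁻.
x=-1.05: |R|=0.2869
R=−1: 1+11/20x = −1+9/20x ⇒ -1/10x=2 ⇒ x=2/(-1/10)=-20.0000
Confirm numerically:
  x=-19.861: |R|=0.99860 <1
  x=-17.015: |R|=0.96552 <1
  x=-12.276: |R|=0.88161 <1
  x=-10.256: |R|=0.82647 <1
  x=-20.484: |R|=1.00474 >1
  x=-20.315: |R|=1.00311 >1
  x=-20.167: |R|=1.00166 >1
Interval (-20.0000, 0).

(-20.0000, 0).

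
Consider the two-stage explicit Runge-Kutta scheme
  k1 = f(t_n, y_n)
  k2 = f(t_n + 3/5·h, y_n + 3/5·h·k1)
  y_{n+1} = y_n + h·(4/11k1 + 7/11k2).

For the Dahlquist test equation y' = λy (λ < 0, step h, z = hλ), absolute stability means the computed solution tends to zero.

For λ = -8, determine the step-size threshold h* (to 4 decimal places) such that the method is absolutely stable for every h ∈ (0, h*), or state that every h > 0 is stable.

(-2.6190,0); λ=-8 ⇒ h* = (55/21)/8 = 0.3274.

Set f=λy, z=hλ:
  k1=λy_n ⇒ h·k1=z·y_n;  k2=λ(1+3/5z)y_n ⇒ h·k2=z(1+3/5z)y_n
  y_{n+1}/y_n = 1 + 4/11z + 7/11z(1+3/5z) = 1 + z + 21/55z²
  ⇒ R(z) = 1 + z + 21/55z².

Find x<0 with |R(x)|<1.
x=-0.92: |R|=0.4032
R=1: x+21/55x²=0 ⇒ x=−55/21=-2.6190; min R=1−1/(4·21/55)=0.3452>−1
Confirm numerically:
  x=-1.986: |R|=0.51997 <1
  x=-1.607: |R|=0.37903 <1
  x=-1.523: |R|=0.36264 <1
  x=-1.450: |R|=0.35277 <1
  x=-3.208: |R|=1.72139 >1
  x=-3.145: |R|=1.63157 >1
Interval (-2.6190, 0).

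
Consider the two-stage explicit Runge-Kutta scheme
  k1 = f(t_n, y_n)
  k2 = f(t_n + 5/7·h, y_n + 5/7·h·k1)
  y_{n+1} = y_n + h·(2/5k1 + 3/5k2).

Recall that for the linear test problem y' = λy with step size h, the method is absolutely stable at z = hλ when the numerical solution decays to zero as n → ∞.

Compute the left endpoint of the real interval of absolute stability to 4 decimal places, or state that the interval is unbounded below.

z* = -2.3333.

On y'=λy, z=hλ:
  k1=λy_n ⇒ h·k1=z·y_n;  k2=λ(1+5/7z)y_n ⇒ h·k2=z(1+5/7z)y_n
  y_{n+1}/y_n = 1 + 2/5z + 3/5z(1+5/7z) = 1 + z + 3/7z²
  so R(z) = 1 + z + 3/7z².

Boundary: |R(x)|=1, x<0.
x=-1.18: |R|=0.4167
R=1: x+3/7x²=0 ⇒ x=−7/3=-2.3333; min R=1−1/(4·3/7)=0.4167>−1
Confirm numerically:
  x=-1.930: |R|=0.66639 <1
  x=-1.850: |R|=0.61679 <1
  x=-1.266: |R|=0.42090 <1
  x=-1.055: |R|=0.42201 <1
  x=-2.926: |R|=1.74320 >1
  x=-2.528: |R|=1.21091 >1
  x=-2.400: |R|=1.06857 >1
So |R|<1 on (-2.3333, 0).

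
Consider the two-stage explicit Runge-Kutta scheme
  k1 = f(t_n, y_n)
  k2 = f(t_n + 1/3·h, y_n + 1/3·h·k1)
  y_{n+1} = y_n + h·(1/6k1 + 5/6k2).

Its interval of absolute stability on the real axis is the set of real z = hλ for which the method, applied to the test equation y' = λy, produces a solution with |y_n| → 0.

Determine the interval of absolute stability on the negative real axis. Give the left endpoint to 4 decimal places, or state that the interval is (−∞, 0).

Test eqn y'=λy, z=hλ:
  k1=λy_n ⇒ h·k1=z·y_n;  k2=λ(1+1/3z)y_n ⇒ h·k2=z(1+1/3z)y_n
  y_{n+1}/y_n = 1 + 1/6z + 5/6z(1+1/3z) = 1 + z + 5/18z²
  R(z) = 1 + z + 5/18z².

Need |R(x)|<1, x<0.
x=-1.33: |R|=0.1614
R=1: x+5/18x²=0 ⇒ x=−18/5=-3.6000; min R=1−1/(4·5/18)=0.1000>−1
Confirm numerically:
  x=-3.181: |R|=0.62977 <1
  x=-3.039: |R|=0.52642 <1
  x=-2.042: |R|=0.11627 <1
  x=-1.653: |R|=0.10600 <1
  x=-4.186: |R|=1.68139 >1
  x=-3.907: |R|=1.33318 >1
  x=-3.765: |R|=1.17256 >1
Interval (-3.6000, 0).

(-3.6000, 0).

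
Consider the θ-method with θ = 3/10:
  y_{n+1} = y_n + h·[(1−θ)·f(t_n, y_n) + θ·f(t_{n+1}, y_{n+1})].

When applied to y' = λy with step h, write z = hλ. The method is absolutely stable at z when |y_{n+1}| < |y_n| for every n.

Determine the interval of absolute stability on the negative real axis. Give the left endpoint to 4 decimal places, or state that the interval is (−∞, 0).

On y'=λy, z=hλ:
  y_{n+1} = y_n + z·[7/10·y_n + 3/10·y_{n+1}] ⇒ (1 − 3/10z)y_{n+1} = (1 + 7/10z)y_n
  R(z) = (1 + 7/10z)/(1 − 3/10z).

Boundary: |R(x)|=1, x<0.
x=-0.53: |R|=0.5427
R=−1: 1+7/10x = −1+3/10x ⇒ -2/5x=2 ⇒ x=2/(-2/5)=-5.0000
Confirm numerically:
  x=-3.969: |R|=0.81175 <1
  x=-3.518: |R|=0.71159 <1
  x=-3.262: |R|=0.64864 <1
  x=-2.027: |R|=0.26049 <1
  x=-5.287: |R|=1.04439 >1
  x=-5.117: |R|=1.01846 >1
Interval (-5.0000, 0).

(-5.0000, 0).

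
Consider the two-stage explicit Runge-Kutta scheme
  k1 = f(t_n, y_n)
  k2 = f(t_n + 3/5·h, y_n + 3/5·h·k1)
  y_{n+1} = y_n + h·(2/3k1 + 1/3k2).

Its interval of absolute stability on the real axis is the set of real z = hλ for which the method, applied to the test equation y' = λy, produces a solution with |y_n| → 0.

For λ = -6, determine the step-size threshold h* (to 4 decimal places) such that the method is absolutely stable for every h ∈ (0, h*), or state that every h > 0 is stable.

Set f=λy, z=hλ:
  k1=λy_n ⇒ h·k1=z·y_n;  k2=λ(1+3/5z)y_n ⇒ h·k2=z(1+3/5z)y_n
  y_{n+1}/y_n = 1 + 2/3z + 1/3z(1+3/5z) = 1 + z + 1/5z²
  ⇒ R(z) = 1 + z + 1/5z².

Find x<0 with |R(x)|<1.
x=-1.24: |R|=0.0675
R=1: x+1/5x²=0 ⇒ x=−5=-5.0000; min R=1−1/(4·1/5)=-0.2500>−1
Confirm numerically:
  x=-4.773: |R|=0.78331 <1
  x=-3.111: |R|=0.17534 <1
  x=-2.942: |R|=0.21093 <1
  x=-2.071: |R|=0.21319 <1
  x=-5.488: |R|=1.53563 >1
  x=-5.228: |R|=1.23840 >1
So |R|<1 on (-5.0000, 0).

(-5.0000,0); λ=-6 ⇒ h* = (5)/6 = 0.8333.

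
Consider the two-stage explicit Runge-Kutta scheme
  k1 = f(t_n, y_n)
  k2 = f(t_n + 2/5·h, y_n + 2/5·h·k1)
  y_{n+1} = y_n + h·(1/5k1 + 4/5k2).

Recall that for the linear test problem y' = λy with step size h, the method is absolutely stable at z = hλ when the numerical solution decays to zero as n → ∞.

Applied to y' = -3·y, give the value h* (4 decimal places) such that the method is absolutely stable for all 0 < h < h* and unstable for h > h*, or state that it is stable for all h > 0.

Set f=λy, z=hλ:
  k1=λy_n ⇒ h·k1=z·y_n;  k2=λ(1+2/5z)y_n ⇒ h·k2=z(1+2/5z)y_n
  y_{n+1}/y_n = 1 + 1/5z + 4/5z(1+2/5z) = 1 + z + 8/25z²
  R(z) = 1 + z + 8/25z².

Boundary: |R(x)|=1, x<0.
x=-1.29: |R|=0.2425
R=1: x+8/25x²=0 ⇒ x=−25/8=-3.1250; min R=1−1/(4·8/25)=0.2188>−1
Confirm numerically:
  x=-2.954: |R|=0.83836 <1
  x=-2.688: |R|=0.62411 <1
  x=-2.628: |R|=0.58204 <1
  x=-2.598: |R|=0.56187 <1
  x=-3.618: |R|=1.57078 >1
  x=-3.441: |R|=1.34795 >1
  x=-3.309: |R|=1.19483 >1
Interval (-3.1250, 0).

(-3.1250,0); λ=-3 ⇒ h* = (25/8)/3 = 1.0417.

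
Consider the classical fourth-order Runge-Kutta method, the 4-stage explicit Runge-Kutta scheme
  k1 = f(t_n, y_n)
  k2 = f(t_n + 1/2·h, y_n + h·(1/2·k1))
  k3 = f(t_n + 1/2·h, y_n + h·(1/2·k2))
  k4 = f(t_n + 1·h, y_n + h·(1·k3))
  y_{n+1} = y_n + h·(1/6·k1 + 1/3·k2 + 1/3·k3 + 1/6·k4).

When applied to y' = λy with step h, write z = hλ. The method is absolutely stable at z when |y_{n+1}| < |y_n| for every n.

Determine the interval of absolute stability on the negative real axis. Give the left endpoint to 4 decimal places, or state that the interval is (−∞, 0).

On y'=λy, z=hλ:
  order 4, 4-stage ⇒ R(z)=1+z+z^2/2+z^3/6+z^4/24
  (e.g. R(-1.08)=0.34994, |R|=0.34994)

Boundary: |R(x)|=1, x<0.
x=-1.08: |R|=0.3499
|R(-2.67)|=0.8396 |R(-1.03)|=0.3652 |R(-1.01)|=0.3717
Bisect:
  x_lo=-3.2015 |R|=1.8317  x_hi=-0.2963 |R|=0.7436
  mid=-1.74893 |R|=0.27869 →hi
  mid=-2.47524 |R|=0.62468 →hi
  mid=-2.83839 |R|=1.08305 →lo
  mid=-2.65681 |R|=0.82295 →hi
  mid=-2.74760 |R|=0.94464 →hi
  mid=-2.79300 |R|=1.01167 →lo
  mid=-2.77030 |R|=0.97763 →hi
  ...
  [-2.78537,-2.78519] ⇒ x*=-2.7853
So |R|<1 on (-2.7853, 0).

z∈(-2.7853,0).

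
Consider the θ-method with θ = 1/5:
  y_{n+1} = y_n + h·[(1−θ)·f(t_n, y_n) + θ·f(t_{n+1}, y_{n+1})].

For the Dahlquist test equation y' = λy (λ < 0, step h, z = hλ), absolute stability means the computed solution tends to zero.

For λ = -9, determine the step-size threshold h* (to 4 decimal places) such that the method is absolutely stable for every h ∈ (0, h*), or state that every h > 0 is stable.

On y'=λy, z=hλ:
  y_{n+1} = y_n + z·[4/5·y_n + 1/5·y_{n+1}] ⇒ (1 − 1/5z)y_{n+1} = (1 + 4/5z)y_n
  ⇒ R(z) = (1 + 4/5z)/(1 − 1/5z).

Find x<0 with |R(x)|<1.
x=-0.43: |R|=0.6041
R=−1: 1+4/5x = −1+1/5x ⇒ -3/5x=2 ⇒ x=2/(-3/5)=-3.3333
Confirm numerically:
  x=-2.640: |R|=0.72775 <1
  x=-2.386: |R|=0.61522 <1
  x=-2.167: |R|=0.51179 <1
  x=-1.906: |R|=0.37996 <1
  x=-3.800: |R|=1.15909 >1
  x=-3.731: |R|=1.13664 >1
So |R|<1 on (-3.3333, 0).

(-3.3333,0); λ=-9 ⇒ h* = (10/3)/9 = 0.3704.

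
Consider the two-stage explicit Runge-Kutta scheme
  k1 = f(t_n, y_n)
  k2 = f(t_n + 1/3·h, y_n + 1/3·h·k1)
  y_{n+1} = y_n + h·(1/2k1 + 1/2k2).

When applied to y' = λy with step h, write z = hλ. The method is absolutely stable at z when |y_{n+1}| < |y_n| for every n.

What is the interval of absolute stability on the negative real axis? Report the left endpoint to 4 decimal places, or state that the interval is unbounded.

(-6.0000, 0).

With y'=λy (z=hλ):
  k1=λy_n ⇒ h·k1=z·y_n;  k2=λ(1+1/3z)y_n ⇒ h·k2=z(1+1/3z)y_n
  y_{n+1}/y_n = 1 + 1/2z + 1/2z(1+1/3z) = 1 + z + 1/6z²
  ⇒ R(z) = 1 + z + 1/6z².

Solve |R(x)|<1 on ℝ⁻.
x=-1.77: |R|=0.2479
R=1: x+1/6x²=0 ⇒ x=−6=-6.0000; min R=1−1/(4·1/6)=-0.5000>−1
Confirm numerically:
  x=-5.480: |R|=0.52507 <1
  x=-5.383: |R|=0.44645 <1
  x=-4.575: |R|=0.08656 <1
  x=-2.939: |R|=0.49938 <1
  x=-6.466: |R|=1.50219 >1
  x=-6.187: |R|=1.19283 >1
  x=-6.177: |R|=1.18222 >1
Interval (-6.0000, 0).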